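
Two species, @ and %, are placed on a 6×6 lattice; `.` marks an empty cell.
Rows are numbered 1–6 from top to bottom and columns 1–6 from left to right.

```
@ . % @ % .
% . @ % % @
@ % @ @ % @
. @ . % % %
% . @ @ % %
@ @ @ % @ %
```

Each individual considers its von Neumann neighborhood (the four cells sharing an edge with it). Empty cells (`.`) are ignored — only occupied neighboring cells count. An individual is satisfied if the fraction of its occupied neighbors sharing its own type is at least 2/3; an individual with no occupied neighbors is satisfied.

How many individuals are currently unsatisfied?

22

(1,1)@ 0/1 unhappy
(1,3)% 0/2 unhappy
(1,4)@ 0/3 unhappy
(1,5)% 1/2 unhappy
(2,1)% 0/2 unhappy
(2,3)@ 1/3 unhappy
(2,4)% 1/4 unhappy
(2,5)% 3/4 ok
(2,6)@ 1/2 unhappy
(3,1)@ 0/2 unhappy
(3,2)% 0/3 unhappy
(3,3)@ 2/3 ok
(3,4)@ 1/4 unhappy
(3,5)% 2/4 unhappy
(3,6)@ 1/3 unhappy
(4,2)@ 0/1 unhappy
(4,4)% 1/3 unhappy
(4,5)% 4/4 ok
(4,6)% 2/3 ok
(5,1)% 0/1 unhappy
(5,3)@ 2/2 ok
(5,4)@ 1/4 unhappy
(5,5)% 2/4 unhappy
(5,6)% 3/3 ok
(6,1)@ 1/2 unhappy
(6,2)@ 2/2 ok
(6,3)@ 2/3 ok
(6,4)% 0/3 unhappy
(6,5)@ 0/3 unhappy
(6,6)% 1/2 unhappy
Unsatisfied: (1,1), (1,3), (1,4), (1,5), (2,1), (2,3), (2,4), (2,6), (3,1), (3,2), (3,4), (3,5), (3,6), (4,2), (4,4), (5,1), (5,4), (5,5), (6,1), (6,4), (6,5), (6,6) — 22 in total.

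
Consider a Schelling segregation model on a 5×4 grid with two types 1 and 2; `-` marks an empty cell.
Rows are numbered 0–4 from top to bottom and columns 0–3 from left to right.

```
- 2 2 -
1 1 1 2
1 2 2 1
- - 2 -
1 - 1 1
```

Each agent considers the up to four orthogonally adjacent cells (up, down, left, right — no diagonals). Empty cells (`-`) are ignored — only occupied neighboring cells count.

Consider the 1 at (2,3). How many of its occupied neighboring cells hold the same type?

0

Occupied neighbors of (2,3): (1,3)=2, (2,2)=2.
Same type (1): 0 of 2.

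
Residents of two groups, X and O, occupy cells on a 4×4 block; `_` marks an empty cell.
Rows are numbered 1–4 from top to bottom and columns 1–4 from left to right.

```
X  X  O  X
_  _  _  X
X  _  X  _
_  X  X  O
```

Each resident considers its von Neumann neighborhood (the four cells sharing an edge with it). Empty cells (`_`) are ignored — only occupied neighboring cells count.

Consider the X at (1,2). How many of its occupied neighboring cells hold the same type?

1

Occupied neighbors of (1,2): (1,1)=X, (1,3)=O.
Same type (X): 1 of 2.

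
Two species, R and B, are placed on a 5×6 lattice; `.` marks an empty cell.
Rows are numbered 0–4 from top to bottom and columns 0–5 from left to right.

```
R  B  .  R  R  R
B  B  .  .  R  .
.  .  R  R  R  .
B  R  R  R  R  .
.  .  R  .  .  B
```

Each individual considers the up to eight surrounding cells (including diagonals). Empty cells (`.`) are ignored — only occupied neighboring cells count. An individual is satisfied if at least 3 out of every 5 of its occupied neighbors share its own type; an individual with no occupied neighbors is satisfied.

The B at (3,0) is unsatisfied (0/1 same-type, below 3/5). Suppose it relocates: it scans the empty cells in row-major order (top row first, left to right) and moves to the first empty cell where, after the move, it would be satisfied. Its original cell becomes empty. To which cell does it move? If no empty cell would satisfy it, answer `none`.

(0,2)

Vacating (3,0). Empty cells in order:
  (0,2): 2/3 same-type → satisfied — stop here.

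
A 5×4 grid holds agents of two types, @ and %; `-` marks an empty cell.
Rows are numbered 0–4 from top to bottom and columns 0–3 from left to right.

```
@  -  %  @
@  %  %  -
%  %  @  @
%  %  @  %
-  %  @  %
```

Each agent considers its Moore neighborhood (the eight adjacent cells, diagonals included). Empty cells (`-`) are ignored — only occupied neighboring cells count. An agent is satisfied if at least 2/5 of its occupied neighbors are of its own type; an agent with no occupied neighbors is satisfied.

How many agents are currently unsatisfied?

(0,0)@ 1/2 ✓
(0,2)% 2/3 ✓
(0,3)@ 0/2 ✗
(1,0)@ 1/4 ✗
(1,1)% 4/7 ✓
(1,2)% 3/6 ✓
(2,0)% 4/5 ✓
(2,1)% 5/8 ✓
(2,2)@ 2/7 ✗
(2,3)@ 2/4 ✓
(3,0)% 4/4 ✓
(3,1)% 4/7 ✓
(3,2)@ 3/8 ✗
(3,3)% 1/5 ✗
(4,1)% 2/4 ✓
(4,2)@ 1/5 ✗
(4,3)% 1/3 ✗
Unsatisfied: (0,3), (1,0), (2,2), (3,2), (3,3), (4,2), (4,3) — 7 in total.

7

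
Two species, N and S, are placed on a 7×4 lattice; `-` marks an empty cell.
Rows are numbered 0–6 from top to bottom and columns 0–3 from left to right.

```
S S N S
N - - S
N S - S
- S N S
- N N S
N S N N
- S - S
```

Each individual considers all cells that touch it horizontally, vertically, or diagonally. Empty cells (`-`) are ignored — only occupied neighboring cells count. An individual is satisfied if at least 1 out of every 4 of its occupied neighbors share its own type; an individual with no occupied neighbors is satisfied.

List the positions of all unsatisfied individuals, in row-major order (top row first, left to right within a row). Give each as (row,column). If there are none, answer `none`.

(0,2), (3,1), (4,3), (5,1), (6,3)

Row 0: (0,0)S 1/2 ok · (0,1)S 1/3 ok · (0,2)N 0/3 unhappy · (0,3)S 1/2 ok
Row 1: (1,0)N 1/4 ok · (1,3)S 2/3 ok
Row 2: (2,0)N 1/3 ok · (2,1)S 1/4 ok · (2,3)S 2/3 ok
Row 3: (3,1)S 1/5 unhappy · (3,2)N 2/7 ok · (3,3)S 2/4 ok
Row 4: (4,1)N 4/6 ok · (4,2)N 4/8 ok · (4,3)S 1/5 unhappy
Row 5: (5,0)N 1/3 ok · (5,1)S 1/5 unhappy · (5,2)N 3/7 ok · (5,3)N 2/4 ok
Row 6: (6,1)S 1/3 ok · (6,3)S 0/2 unhappy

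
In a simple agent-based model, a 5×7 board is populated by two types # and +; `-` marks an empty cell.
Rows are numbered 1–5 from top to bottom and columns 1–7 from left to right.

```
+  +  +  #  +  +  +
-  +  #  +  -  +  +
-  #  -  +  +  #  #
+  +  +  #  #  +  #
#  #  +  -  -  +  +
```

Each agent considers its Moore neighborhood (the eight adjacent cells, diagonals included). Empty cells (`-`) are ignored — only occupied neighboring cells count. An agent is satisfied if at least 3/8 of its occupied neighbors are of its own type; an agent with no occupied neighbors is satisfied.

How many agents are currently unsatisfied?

Row 1: (1,1)+ 2/2 satisfied · (1,2)+ 3/4 satisfied · (1,3)+ 3/5 satisfied · (1,4)# 1/4 not · (1,5)+ 3/4 satisfied · (1,6)+ 4/4 satisfied · (1,7)+ 3/3 satisfied
Row 2: (2,2)+ 3/5 satisfied · (2,3)# 2/7 not · (2,4)+ 4/6 satisfied · (2,6)+ 5/7 satisfied · (2,7)+ 3/5 satisfied
Row 3: (3,2)# 1/5 not · (3,4)+ 3/6 satisfied · (3,5)+ 4/7 satisfied · (3,6)# 3/7 satisfied · (3,7)# 2/5 satisfied
Row 4: (4,1)+ 1/4 not · (4,2)+ 3/6 satisfied · (4,3)+ 3/6 satisfied · (4,4)# 1/5 not · (4,5)# 2/6 not · (4,6)+ 3/7 satisfied · (4,7)# 2/5 satisfied
Row 5: (5,1)# 1/3 not · (5,2)# 1/5 not · (5,3)+ 2/4 satisfied · (5,6)+ 2/4 satisfied · (5,7)+ 2/3 satisfied
Unsatisfied: (1,4), (2,3), (3,2), (4,1), (4,4), (4,5), (5,1), (5,2) — 8 in total.

8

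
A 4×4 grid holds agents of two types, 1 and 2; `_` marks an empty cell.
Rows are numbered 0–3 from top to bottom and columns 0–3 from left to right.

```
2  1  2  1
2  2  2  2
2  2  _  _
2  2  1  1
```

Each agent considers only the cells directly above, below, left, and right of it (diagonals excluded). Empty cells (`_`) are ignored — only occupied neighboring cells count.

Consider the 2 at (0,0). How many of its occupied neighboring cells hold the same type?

1

Occupied neighbors of (0,0): (1,0)=2, (0,1)=1.
Same type (2): 1 of 2.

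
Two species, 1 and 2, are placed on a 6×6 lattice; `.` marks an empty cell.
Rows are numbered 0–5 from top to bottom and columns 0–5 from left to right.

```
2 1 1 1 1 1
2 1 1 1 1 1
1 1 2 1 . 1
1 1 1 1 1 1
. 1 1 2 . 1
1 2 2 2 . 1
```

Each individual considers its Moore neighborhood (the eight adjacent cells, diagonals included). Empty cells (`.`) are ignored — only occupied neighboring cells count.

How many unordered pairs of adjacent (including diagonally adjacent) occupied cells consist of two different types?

24

Scan each occupied cell's neighbors to the right and below (and the two forward diagonals) so each pair is counted once.
Row 0: 2(0,0)–1(0,1)≠ 2(0,0)–2(1,0)= 2(0,0)–1(1,1)≠ 1(0,1)–1(0,2)= 1(0,1)–1(1,1)= 1(0,1)–1(1,2)= 1(0,1)–2(1,0)≠ 1(0,2)–1(0,3)= 1(0,2)–1(1,2)= 1(0,2)–1(1,3)= 1(0,2)–1(1,1)= 1(0,3)–1(0,4)= 1(0,3)–1(1,3)= 1(0,3)–1(1,4)= 1(0,3)–1(1,2)= 1(0,4)–1(0,5)= 1(0,4)–1(1,4)= 1(0,4)–1(1,5)= 1(0,4)–1(1,3)= 1(0,5)–1(1,5)= 1(0,5)–1(1,4)=  → 3/21 unlike.
Row 1: 2(1,0)–1(1,1)≠ 2(1,0)–1(2,0)≠ 2(1,0)–1(2,1)≠ 1(1,1)–1(1,2)= 1(1,1)–1(2,1)= 1(1,1)–2(2,2)≠ 1(1,1)–1(2,0)= 1(1,2)–1(1,3)= 1(1,2)–2(2,2)≠ 1(1,2)–1(2,3)= 1(1,2)–1(2,1)= 1(1,3)–1(1,4)= 1(1,3)–1(2,3)= 1(1,3)–2(2,2)≠ 1(1,4)–1(1,5)= 1(1,4)–1(2,5)= 1(1,4)–1(2,3)= 1(1,5)–1(2,5)=  → 6/18 unlike.
Row 2: 1(2,0)–1(2,1)= 1(2,0)–1(3,0)= 1(2,0)–1(3,1)= 1(2,1)–2(2,2)≠ 1(2,1)–1(3,1)= 1(2,1)–1(3,2)= 1(2,1)–1(3,0)= 2(2,2)–1(2,3)≠ 2(2,2)–1(3,2)≠ 2(2,2)–1(3,3)≠ 2(2,2)–1(3,1)≠ 1(2,3)–1(3,3)= 1(2,3)–1(3,4)= 1(2,3)–1(3,2)= 1(2,5)–1(3,5)= 1(2,5)–1(3,4)=  → 5/16 unlike.
Row 3: 1(3,0)–1(3,1)= 1(3,0)–1(4,1)= 1(3,1)–1(3,2)= 1(3,1)–1(4,1)= 1(3,1)–1(4,2)= 1(3,2)–1(3,3)= 1(3,2)–1(4,2)= 1(3,2)–2(4,3)≠ 1(3,2)–1(4,1)= 1(3,3)–1(3,4)= 1(3,3)–2(4,3)≠ 1(3,3)–1(4,2)= 1(3,4)–1(3,5)= 1(3,4)–1(4,5)= 1(3,4)–2(4,3)≠ 1(3,5)–1(4,5)=  → 3/16 unlike.
Row 4: 1(4,1)–1(4,2)= 1(4,1)–2(5,1)≠ 1(4,1)–2(5,2)≠ 1(4,1)–1(5,0)= 1(4,2)–2(4,3)≠ 1(4,2)–2(5,2)≠ 1(4,2)–2(5,3)≠ 1(4,2)–2(5,1)≠ 2(4,3)–2(5,3)= 2(4,3)–2(5,2)= 1(4,5)–1(5,5)=  → 6/11 unlike.
Row 5: 1(5,0)–2(5,1)≠ 2(5,1)–2(5,2)= 2(5,2)–2(5,3)=  → 1/3 unlike.
Total adjacent occupied pairs: 85; unlike-type pairs: 24.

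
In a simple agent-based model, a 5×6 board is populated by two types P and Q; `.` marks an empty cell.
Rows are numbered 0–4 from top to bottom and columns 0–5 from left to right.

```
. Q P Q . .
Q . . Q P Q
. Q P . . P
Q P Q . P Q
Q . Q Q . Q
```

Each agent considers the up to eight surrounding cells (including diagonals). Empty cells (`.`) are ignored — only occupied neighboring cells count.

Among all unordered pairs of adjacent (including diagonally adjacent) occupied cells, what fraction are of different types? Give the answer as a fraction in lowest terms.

Scan each occupied cell's neighbors to the right and below (and the two forward diagonals) so each pair is counted once.
Row 0: Q(0,1)–P(0,2)≠ Q(0,1)–Q(1,0)= P(0,2)–Q(0,3)≠ P(0,2)–Q(1,3)≠ Q(0,3)–Q(1,3)= Q(0,3)–P(1,4)≠  → 4/6 unlike.
Row 1: Q(1,0)–Q(2,1)= Q(1,3)–P(1,4)≠ Q(1,3)–P(2,2)≠ P(1,4)–Q(1,5)≠ P(1,4)–P(2,5)= Q(1,5)–P(2,5)≠  → 4/6 unlike.
Row 2: Q(2,1)–P(2,2)≠ Q(2,1)–P(3,1)≠ Q(2,1)–Q(3,2)= Q(2,1)–Q(3,0)= P(2,2)–Q(3,2)≠ P(2,2)–P(3,1)= P(2,5)–Q(3,5)≠ P(2,5)–P(3,4)=  → 4/8 unlike.
Row 3: Q(3,0)–P(3,1)≠ Q(3,0)–Q(4,0)= P(3,1)–Q(3,2)≠ P(3,1)–Q(4,2)≠ P(3,1)–Q(4,0)≠ Q(3,2)–Q(4,2)= Q(3,2)–Q(4,3)= P(3,4)–Q(3,5)≠ P(3,4)–Q(4,5)≠ P(3,4)–Q(4,3)≠ Q(3,5)–Q(4,5)=  → 7/11 unlike.
Row 4: Q(4,2)–Q(4,3)=  → 0/1 unlike.
Total adjacent occupied pairs: 32; unlike-type pairs: 19.
19/32 is already in lowest terms.

19/32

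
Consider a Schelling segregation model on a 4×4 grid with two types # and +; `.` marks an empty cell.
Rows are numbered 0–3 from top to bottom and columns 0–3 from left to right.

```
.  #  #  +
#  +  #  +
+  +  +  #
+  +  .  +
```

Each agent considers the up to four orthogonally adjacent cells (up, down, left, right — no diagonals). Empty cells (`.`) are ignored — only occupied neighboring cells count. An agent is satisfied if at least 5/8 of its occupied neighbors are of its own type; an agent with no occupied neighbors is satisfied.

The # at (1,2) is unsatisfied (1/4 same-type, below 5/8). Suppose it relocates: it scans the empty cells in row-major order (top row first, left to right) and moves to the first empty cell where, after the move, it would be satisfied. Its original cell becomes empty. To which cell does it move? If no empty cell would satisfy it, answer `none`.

Vacating (1,2). Empty cells in order:
  (0,0): 2/2 same-type → satisfied — stop here.

(0,0)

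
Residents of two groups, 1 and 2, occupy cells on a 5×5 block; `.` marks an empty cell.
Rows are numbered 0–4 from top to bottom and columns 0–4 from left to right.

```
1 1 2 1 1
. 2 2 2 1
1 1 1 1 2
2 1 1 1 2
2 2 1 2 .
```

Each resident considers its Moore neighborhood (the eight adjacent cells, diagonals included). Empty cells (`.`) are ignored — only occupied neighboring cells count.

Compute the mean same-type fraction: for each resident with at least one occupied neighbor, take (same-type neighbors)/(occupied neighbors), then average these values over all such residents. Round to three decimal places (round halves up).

0.496

Row 0: (0,0)1 1/2 · (0,1)1 1/4 · (0,2)2 3/5 · (0,3)1 2/5 · (0,4)1 2/3
Row 1: (1,1)2 2/7 · (1,2)2 3/8 · (1,3)2 3/8 · (1,4)1 3/5
Row 2: (2,0)1 2/4 · (2,1)1 4/7 · (2,2)1 5/8 · (2,3)1 4/8 · (2,4)2 2/5
Row 3: (3,0)2 2/5 · (3,1)1 5/8 · (3,2)1 6/8 · (3,3)1 4/7 · (3,4)2 2/4
Row 4: (4,0)2 2/3 · (4,1)2 2/5 · (4,2)1 3/5 · (4,3)2 1/4
Sum over 23 residents: 1/2 + 1/4 + 3/5 + 2/5 + 2/3 + 2/7 + 3/8 + 3/8 + 3/5 + 2/4 + 4/7 + 5/8 + 4/8 + 2/5 + 2/5 + 5/8 + 6/8 + 4/7 + 2/4 + 2/3 + 2/5 + 3/5 + 1/4 = 4793/420; mean = 4793/420 ÷ 23 = 4793/9660 = 0.496169… → 0.496.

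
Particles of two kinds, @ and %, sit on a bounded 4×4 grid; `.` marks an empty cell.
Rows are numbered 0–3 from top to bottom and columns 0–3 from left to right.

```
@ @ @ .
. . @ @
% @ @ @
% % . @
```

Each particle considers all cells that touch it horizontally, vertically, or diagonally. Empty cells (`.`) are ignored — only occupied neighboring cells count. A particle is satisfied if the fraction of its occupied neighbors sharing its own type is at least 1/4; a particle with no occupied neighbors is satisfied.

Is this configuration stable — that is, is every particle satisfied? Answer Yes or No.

Yes

(0,0)@ 1/1 satisfied
(0,1)@ 3/3 satisfied
(0,2)@ 3/3 satisfied
(1,2)@ 6/6 satisfied
(1,3)@ 4/4 satisfied
(2,0)% 2/3 satisfied
(2,1)@ 2/5 satisfied
(2,2)@ 5/6 satisfied
(2,3)@ 4/4 satisfied
(3,0)% 2/3 satisfied
(3,1)% 2/4 satisfied
(3,3)@ 2/2 satisfied
All meet the threshold, so the configuration is stable.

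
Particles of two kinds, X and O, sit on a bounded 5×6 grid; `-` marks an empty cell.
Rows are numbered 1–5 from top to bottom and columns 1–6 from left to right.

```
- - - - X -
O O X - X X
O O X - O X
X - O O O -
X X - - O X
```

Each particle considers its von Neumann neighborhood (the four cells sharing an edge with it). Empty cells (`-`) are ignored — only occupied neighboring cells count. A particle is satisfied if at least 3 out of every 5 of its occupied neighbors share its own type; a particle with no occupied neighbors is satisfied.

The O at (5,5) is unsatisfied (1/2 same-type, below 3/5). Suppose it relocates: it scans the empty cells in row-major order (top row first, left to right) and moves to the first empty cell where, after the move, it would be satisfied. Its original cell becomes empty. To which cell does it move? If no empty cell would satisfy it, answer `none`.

Vacating (5,5). Empty cells in order:
  (1,1): 1/1 same-type → satisfied — stop here.

(1,1)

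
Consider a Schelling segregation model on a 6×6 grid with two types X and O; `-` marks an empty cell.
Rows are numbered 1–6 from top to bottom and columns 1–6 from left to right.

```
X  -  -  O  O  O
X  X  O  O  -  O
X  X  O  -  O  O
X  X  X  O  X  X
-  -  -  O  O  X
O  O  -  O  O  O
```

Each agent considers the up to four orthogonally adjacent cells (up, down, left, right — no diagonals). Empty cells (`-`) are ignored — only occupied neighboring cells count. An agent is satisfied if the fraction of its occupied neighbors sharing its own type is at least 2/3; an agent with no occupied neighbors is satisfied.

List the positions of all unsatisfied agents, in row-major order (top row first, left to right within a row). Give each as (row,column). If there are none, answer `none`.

(3,3), (3,5), (4,3), (4,4), (4,5), (5,5), (5,6), (6,6)

Row 1: (1,1)X 1/1 ok · (1,4)O 2/2 ok · (1,5)O 2/2 ok · (1,6)O 2/2 ok
Row 2: (2,1)X 3/3 ok · (2,2)X 2/3 ok · (2,3)O 2/3 ok · (2,4)O 2/2 ok · (2,6)O 2/2 ok
Row 3: (3,1)X 3/3 ok · (3,2)X 3/4 ok · (3,3)O 1/3 unhappy · (3,5)O 1/2 unhappy · (3,6)O 2/3 ok
Row 4: (4,1)X 2/2 ok · (4,2)X 3/3 ok · (4,3)X 1/3 unhappy · (4,4)O 1/3 unhappy · (4,5)X 1/4 unhappy · (4,6)X 2/3 ok
Row 5: (5,4)O 3/3 ok · (5,5)O 2/4 unhappy · (5,6)X 1/3 unhappy
Row 6: (6,1)O 1/1 ok · (6,2)O 1/1 ok · (6,4)O 2/2 ok · (6,5)O 3/3 ok · (6,6)O 1/2 unhappy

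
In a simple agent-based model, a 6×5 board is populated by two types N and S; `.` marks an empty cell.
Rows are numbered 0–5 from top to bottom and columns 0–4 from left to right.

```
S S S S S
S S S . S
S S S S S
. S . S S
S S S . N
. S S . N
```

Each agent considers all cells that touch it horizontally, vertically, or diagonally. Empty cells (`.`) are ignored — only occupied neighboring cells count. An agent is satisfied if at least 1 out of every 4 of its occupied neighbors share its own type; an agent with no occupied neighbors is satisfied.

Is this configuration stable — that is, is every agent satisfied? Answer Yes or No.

Row 0: (0,0)S 3/3 ok · (0,1)S 5/5 ok · (0,2)S 4/4 ok · (0,3)S 4/4 ok · (0,4)S 2/2 ok
Row 1: (1,0)S 5/5 ok · (1,1)S 8/8 ok · (1,2)S 7/7 ok · (1,4)S 4/4 ok
Row 2: (2,0)S 4/4 ok · (2,1)S 6/6 ok · (2,2)S 6/6 ok · (2,3)S 6/6 ok · (2,4)S 4/4 ok
Row 3: (3,1)S 6/6 ok · (3,3)S 5/6 ok · (3,4)S 3/4 ok
Row 4: (4,0)S 3/3 ok · (4,1)S 5/5 ok · (4,2)S 5/5 ok · (4,4)N 1/3 ok
Row 5: (5,1)S 4/4 ok · (5,2)S 3/3 ok · (5,4)N 1/1 ok
All meet the threshold, so the configuration is stable.

Yes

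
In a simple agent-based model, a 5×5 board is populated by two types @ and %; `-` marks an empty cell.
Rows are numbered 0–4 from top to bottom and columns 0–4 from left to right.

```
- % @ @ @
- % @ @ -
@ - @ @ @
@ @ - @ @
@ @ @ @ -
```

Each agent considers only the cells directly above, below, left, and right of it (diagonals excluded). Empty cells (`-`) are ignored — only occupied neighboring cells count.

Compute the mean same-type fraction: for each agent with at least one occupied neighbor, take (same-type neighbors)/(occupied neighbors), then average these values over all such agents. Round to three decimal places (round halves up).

0.917

Row 0: (0,1)% 1/2 · (0,2)@ 2/3 · (0,3)@ 3/3 · (0,4)@ 1/1
Row 1: (1,1)% 1/2 · (1,2)@ 3/4 · (1,3)@ 3/3
Row 2: (2,0)@ 1/1 · (2,2)@ 2/2 · (2,3)@ 4/4 · (2,4)@ 2/2
Row 3: (3,0)@ 3/3 · (3,1)@ 2/2 · (3,3)@ 3/3 · (3,4)@ 2/2
Row 4: (4,0)@ 2/2 · (4,1)@ 3/3 · (4,2)@ 2/2 · (4,3)@ 2/2
Sum over 19 agents: 1/2 + 2/3 + 3/3 + 1/1 + 1/2 + 3/4 + 3/3 + 1/1 + 2/2 + 4/4 + 2/2 + 3/3 + 2/2 + 3/3 + 2/2 + 2/2 + 3/3 + 2/2 + 2/2 = 209/12; mean = 209/12 ÷ 19 = 11/12 = 0.916666… → 0.917.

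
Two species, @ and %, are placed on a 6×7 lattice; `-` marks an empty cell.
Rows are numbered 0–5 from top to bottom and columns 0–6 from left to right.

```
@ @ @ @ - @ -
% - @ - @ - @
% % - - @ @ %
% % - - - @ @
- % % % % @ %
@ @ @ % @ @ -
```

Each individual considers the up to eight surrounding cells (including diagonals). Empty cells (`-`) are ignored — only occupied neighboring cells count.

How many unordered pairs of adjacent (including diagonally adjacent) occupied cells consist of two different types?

Scan each occupied cell's neighbors to the right and below (and the two forward diagonals) so each pair is counted once.
From row 0: 2 unlike of 11 pairs (running 2/11).
From row 1: 2 unlike of 7 pairs (running 4/18).
From row 2: 3 unlike of 12 pairs (running 7/30).
From row 3: 3 unlike of 10 pairs (running 10/40).
From row 4: 12 unlike of 20 pairs (running 22/60).
From row 5: 2 unlike of 5 pairs (running 24/65).
Total adjacent occupied pairs: 65; unlike-type pairs: 24.

24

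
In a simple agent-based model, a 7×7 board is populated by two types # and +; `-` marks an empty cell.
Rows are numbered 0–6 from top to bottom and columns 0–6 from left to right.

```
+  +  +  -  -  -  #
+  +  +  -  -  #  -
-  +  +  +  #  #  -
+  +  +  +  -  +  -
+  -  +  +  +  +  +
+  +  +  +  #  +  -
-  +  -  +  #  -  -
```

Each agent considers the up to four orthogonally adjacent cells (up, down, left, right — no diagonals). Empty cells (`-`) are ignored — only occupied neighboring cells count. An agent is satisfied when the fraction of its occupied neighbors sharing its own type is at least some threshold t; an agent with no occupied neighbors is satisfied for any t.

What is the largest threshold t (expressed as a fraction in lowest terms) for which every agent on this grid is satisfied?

1/4

Row 0: (0,0)+ 2/2 · (0,1)+ 3/3 · (0,2)+ 2/2 · (0,6)# — no occupied neighbors
Row 1: (1,0)+ 2/2 · (1,1)+ 4/4 · (1,2)+ 3/3 · (1,5)# 1/1
Row 2: (2,1)+ 3/3 · (2,2)+ 4/4 · (2,3)+ 2/3 · (2,4)# 1/2 · (2,5)# 2/3
Row 3: (3,0)+ 2/2 · (3,1)+ 3/3 · (3,2)+ 4/4 · (3,3)+ 3/3 · (3,5)+ 1/2
Row 4: (4,0)+ 2/2 · (4,2)+ 3/3 · (4,3)+ 4/4 · (4,4)+ 2/3 · (4,5)+ 4/4 · (4,6)+ 1/1
Row 5: (5,0)+ 2/2 · (5,1)+ 3/3 · (5,2)+ 3/3 · (5,3)+ 3/4 · (5,4)# 1/4 · (5,5)+ 1/2
Row 6: (6,1)+ 1/1 · (6,3)+ 1/2 · (6,4)# 1/2
The smallest same-type fraction is 1/4 at (5,4), which reduces to 1/4. Any threshold above that leaves this agent unsatisfied.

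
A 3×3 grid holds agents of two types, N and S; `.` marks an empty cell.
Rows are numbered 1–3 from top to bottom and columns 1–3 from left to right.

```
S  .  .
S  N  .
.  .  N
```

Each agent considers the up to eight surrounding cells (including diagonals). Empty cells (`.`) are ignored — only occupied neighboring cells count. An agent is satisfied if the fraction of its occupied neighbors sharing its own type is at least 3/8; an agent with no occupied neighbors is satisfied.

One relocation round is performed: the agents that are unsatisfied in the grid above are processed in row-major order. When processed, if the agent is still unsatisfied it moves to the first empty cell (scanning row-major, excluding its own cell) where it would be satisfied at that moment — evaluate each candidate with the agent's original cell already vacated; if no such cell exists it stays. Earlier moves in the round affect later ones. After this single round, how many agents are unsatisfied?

Initially unsatisfied (in order): (2,2).
  (2,2) → (1,3).
Resulting grid:
S . N
S . .
. . N
All satisfied now.

0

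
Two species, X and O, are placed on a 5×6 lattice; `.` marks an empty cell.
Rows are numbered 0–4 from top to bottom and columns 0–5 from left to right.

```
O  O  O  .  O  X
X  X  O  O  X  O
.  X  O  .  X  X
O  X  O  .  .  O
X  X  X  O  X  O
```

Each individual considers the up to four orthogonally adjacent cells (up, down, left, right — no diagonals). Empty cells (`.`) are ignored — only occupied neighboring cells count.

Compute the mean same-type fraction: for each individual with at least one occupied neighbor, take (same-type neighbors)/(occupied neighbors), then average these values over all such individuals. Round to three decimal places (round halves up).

Row 0: (0,0)O 1/2 · (0,1)O 2/3 · (0,2)O 2/2 · (0,4)O 0/2 · (0,5)X 0/2
Row 1: (1,0)X 1/2 · (1,1)X 2/4 · (1,2)O 3/4 · (1,3)O 1/2 · (1,4)X 1/4 · (1,5)O 0/3
Row 2: (2,1)X 2/3 · (2,2)O 2/3 · (2,4)X 2/2 · (2,5)X 1/3
Row 3: (3,0)O 0/2 · (3,1)X 2/4 · (3,2)O 1/3 · (3,5)O 1/2
Row 4: (4,0)X 1/2 · (4,1)X 3/3 · (4,2)X 1/3 · (4,3)O 0/2 · (4,4)X 0/2 · (4,5)O 1/2
Sum over 25 individuals: 1/2 + 2/3 + 2/2 + 0/2 + 0/2 + 1/2 + 2/4 + 3/4 + 1/2 + 1/4 + 0/3 + 2/3 + 2/3 + 2/2 + 1/3 + 0/2 + 2/4 + 1/3 + 1/2 + 1/2 + 3/3 + 1/3 + 0/2 + 0/2 + 1/2 = 11; mean = 11 ÷ 25 = 11/25 = 0.44 → 0.440.

0.440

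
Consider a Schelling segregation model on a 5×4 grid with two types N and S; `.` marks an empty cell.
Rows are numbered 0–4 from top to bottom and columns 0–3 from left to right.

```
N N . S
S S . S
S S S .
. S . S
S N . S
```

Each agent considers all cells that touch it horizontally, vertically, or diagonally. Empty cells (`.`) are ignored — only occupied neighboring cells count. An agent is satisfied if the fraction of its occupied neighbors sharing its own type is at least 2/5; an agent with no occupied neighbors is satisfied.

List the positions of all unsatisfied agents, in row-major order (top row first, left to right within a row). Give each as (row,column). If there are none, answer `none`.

(0,0), (0,1), (4,1)

(0,0)N 1/3 not
(0,1)N 1/3 not
(0,3)S 1/1 satisfied
(1,0)S 3/5 satisfied
(1,1)S 4/6 satisfied
(1,3)S 2/2 satisfied
(2,0)S 4/4 satisfied
(2,1)S 5/5 satisfied
(2,2)S 5/5 satisfied
(3,1)S 4/5 satisfied
(3,3)S 2/2 satisfied
(4,0)S 1/2 satisfied
(4,1)N 0/2 not
(4,3)S 1/1 satisfied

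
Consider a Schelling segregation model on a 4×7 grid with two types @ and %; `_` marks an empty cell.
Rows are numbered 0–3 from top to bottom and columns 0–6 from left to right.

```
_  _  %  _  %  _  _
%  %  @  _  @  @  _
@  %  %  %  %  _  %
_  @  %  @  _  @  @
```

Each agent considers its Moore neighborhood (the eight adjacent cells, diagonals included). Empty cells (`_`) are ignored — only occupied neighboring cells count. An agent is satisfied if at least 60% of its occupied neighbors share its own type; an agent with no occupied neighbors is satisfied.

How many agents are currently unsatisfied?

15

(0,2)% 1/2 ✗
(0,4)% 0/2 ✗
(1,0)% 2/3 ✓
(1,1)% 4/6 ✓
(1,2)@ 0/5 ✗
(1,4)@ 1/4 ✗
(1,5)@ 1/4 ✗
(2,0)@ 1/4 ✗
(2,1)% 4/7 ✗
(2,2)% 4/7 ✗
(2,3)% 3/6 ✗
(2,4)% 1/5 ✗
(2,6)% 0/3 ✗
(3,1)@ 1/4 ✗
(3,2)% 3/5 ✓
(3,3)@ 0/4 ✗
(3,5)@ 1/3 ✗
(3,6)@ 1/2 ✗
Unsatisfied: (0,2), (0,4), (1,2), (1,4), (1,5), (2,0), (2,1), (2,2), (2,3), (2,4), (2,6), (3,1), (3,3), (3,5), (3,6) — 15 in total.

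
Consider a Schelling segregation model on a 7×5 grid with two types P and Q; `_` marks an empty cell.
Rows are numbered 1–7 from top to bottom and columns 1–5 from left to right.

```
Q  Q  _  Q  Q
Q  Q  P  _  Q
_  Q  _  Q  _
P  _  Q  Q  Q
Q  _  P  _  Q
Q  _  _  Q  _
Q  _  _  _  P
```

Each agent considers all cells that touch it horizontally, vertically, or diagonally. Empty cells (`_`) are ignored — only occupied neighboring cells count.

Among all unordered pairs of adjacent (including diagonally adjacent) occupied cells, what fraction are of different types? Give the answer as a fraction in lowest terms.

11/34

Scan each occupied cell's neighbors to the right and below (and the two forward diagonals) so each pair is counted once.
Row 1: Q(1,1)–Q(1,2)= Q(1,1)–Q(2,1)= Q(1,1)–Q(2,2)= Q(1,2)–Q(2,2)= Q(1,2)–P(2,3)≠ Q(1,2)–Q(2,1)= Q(1,4)–Q(1,5)= Q(1,4)–Q(2,5)= Q(1,4)–P(2,3)≠ Q(1,5)–Q(2,5)=  → 2/10 unlike.
Row 2: Q(2,1)–Q(2,2)= Q(2,1)–Q(3,2)= Q(2,2)–P(2,3)≠ Q(2,2)–Q(3,2)= P(2,3)–Q(3,4)≠ P(2,3)–Q(3,2)≠ Q(2,5)–Q(3,4)=  → 3/7 unlike.
Row 3: Q(3,2)–Q(4,3)= Q(3,2)–P(4,1)≠ Q(3,4)–Q(4,4)= Q(3,4)–Q(4,5)= Q(3,4)–Q(4,3)=  → 1/5 unlike.
Row 4: P(4,1)–Q(5,1)≠ Q(4,3)–Q(4,4)= Q(4,3)–P(5,3)≠ Q(4,4)–Q(4,5)= Q(4,4)–Q(5,5)= Q(4,4)–P(5,3)≠ Q(4,5)–Q(5,5)=  → 3/7 unlike.
Row 5: Q(5,1)–Q(6,1)= P(5,3)–Q(6,4)≠ Q(5,5)–Q(6,4)=  → 1/3 unlike.
Row 6: Q(6,1)–Q(7,1)= Q(6,4)–P(7,5)≠  → 1/2 unlike.
Total adjacent occupied pairs: 34; unlike-type pairs: 11.
11/34 is already in lowest terms.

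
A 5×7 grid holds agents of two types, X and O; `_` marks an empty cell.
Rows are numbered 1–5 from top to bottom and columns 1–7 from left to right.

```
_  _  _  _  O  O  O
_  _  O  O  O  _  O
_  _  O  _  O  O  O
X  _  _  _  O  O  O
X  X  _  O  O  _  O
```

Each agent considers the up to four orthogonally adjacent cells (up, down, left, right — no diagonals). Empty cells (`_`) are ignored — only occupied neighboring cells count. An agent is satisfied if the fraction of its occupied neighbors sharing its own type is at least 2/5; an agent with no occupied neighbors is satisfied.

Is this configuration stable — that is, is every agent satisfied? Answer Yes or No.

Row 1: (1,5)O 2/2 ok · (1,6)O 2/2 ok · (1,7)O 2/2 ok
Row 2: (2,3)O 2/2 ok · (2,4)O 2/2 ok · (2,5)O 3/3 ok · (2,7)O 2/2 ok
Row 3: (3,3)O 1/1 ok · (3,5)O 3/3 ok · (3,6)O 3/3 ok · (3,7)O 3/3 ok
Row 4: (4,1)X 1/1 ok · (4,5)O 3/3 ok · (4,6)O 3/3 ok · (4,7)O 3/3 ok
Row 5: (5,1)X 2/2 ok · (5,2)X 1/1 ok · (5,4)O 1/1 ok · (5,5)O 2/2 ok · (5,7)O 1/1 ok
All meet the threshold, so the configuration is stable.

Yes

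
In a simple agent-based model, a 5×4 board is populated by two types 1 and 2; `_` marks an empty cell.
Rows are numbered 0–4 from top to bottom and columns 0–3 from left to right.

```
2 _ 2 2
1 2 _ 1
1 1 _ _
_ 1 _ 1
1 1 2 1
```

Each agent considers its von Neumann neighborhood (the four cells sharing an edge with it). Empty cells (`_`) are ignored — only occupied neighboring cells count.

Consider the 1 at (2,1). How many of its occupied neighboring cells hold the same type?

2

Occupied neighbors of (2,1): (1,1)=2, (3,1)=1, (2,0)=1.
Same type (1): 2 of 3.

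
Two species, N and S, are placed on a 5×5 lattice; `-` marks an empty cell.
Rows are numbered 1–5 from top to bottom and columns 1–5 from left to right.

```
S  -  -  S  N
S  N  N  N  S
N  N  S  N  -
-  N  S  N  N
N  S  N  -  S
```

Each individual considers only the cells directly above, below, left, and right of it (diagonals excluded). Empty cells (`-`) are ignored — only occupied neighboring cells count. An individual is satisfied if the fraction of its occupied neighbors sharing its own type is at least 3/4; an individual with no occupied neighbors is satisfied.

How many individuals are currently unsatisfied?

Row 1: (1,1)S 1/1 ok · (1,4)S 0/2 unhappy · (1,5)N 0/2 unhappy
Row 2: (2,1)S 1/3 unhappy · (2,2)N 2/3 unhappy · (2,3)N 2/3 unhappy · (2,4)N 2/4 unhappy · (2,5)S 0/2 unhappy
Row 3: (3,1)N 1/2 unhappy · (3,2)N 3/4 ok · (3,3)S 1/4 unhappy · (3,4)N 2/3 unhappy
Row 4: (4,2)N 1/3 unhappy · (4,3)S 1/4 unhappy · (4,4)N 2/3 unhappy · (4,5)N 1/2 unhappy
Row 5: (5,1)N 0/1 unhappy · (5,2)S 0/3 unhappy · (5,3)N 0/2 unhappy · (5,5)S 0/1 unhappy
Unsatisfied: (1,4), (1,5), (2,1), (2,2), (2,3), (2,4), (2,5), (3,1), (3,3), (3,4), (4,2), (4,3), (4,4), (4,5), (5,1), (5,2), (5,3), (5,5) — 18 in total.

18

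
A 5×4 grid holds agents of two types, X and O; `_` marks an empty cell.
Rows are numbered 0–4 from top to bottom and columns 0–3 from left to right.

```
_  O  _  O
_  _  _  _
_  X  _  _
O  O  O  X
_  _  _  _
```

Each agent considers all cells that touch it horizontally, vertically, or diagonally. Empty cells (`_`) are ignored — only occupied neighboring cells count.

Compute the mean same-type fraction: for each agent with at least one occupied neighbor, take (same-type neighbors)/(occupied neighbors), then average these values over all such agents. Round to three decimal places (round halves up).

Row 0: (0,1)O — no occupied neighbors · (0,3)O — no occupied neighbors
Row 2: (2,1)X 0/3
Row 3: (3,0)O 1/2 · (3,1)O 2/3 · (3,2)O 1/3 · (3,3)X 0/1
Sum over 5 agents: 0/3 + 1/2 + 2/3 + 1/3 + 0/1 = 3/2; mean = 3/2 ÷ 5 = 3/10 = 0.3 → 0.300.

0.300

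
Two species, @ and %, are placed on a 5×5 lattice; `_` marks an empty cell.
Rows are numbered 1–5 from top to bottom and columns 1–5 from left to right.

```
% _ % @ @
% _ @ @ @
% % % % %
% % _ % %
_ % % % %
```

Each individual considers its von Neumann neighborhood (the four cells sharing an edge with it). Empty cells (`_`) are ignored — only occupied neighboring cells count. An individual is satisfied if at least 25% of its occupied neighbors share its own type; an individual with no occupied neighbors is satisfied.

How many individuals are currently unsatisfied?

1

Row 1: (1,1)% 1/1 satisfied · (1,3)% 0/2 not · (1,4)@ 2/3 satisfied · (1,5)@ 2/2 satisfied
Row 2: (2,1)% 2/2 satisfied · (2,3)@ 1/3 satisfied · (2,4)@ 3/4 satisfied · (2,5)@ 2/3 satisfied
Row 3: (3,1)% 3/3 satisfied · (3,2)% 3/3 satisfied · (3,3)% 2/3 satisfied · (3,4)% 3/4 satisfied · (3,5)% 2/3 satisfied
Row 4: (4,1)% 2/2 satisfied · (4,2)% 3/3 satisfied · (4,4)% 3/3 satisfied · (4,5)% 3/3 satisfied
Row 5: (5,2)% 2/2 satisfied · (5,3)% 2/2 satisfied · (5,4)% 3/3 satisfied · (5,5)% 2/2 satisfied
Unsatisfied: (1,3) — 1 in total.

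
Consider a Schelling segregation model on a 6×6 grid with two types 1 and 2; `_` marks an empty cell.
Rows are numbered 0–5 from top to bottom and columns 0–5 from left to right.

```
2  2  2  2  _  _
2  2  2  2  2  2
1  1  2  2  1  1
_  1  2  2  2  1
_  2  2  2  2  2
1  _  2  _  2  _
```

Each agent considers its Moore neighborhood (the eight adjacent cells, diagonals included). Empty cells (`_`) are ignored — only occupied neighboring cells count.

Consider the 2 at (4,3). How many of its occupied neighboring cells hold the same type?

Occupied neighbors of (4,3): (3,2)=2, (3,3)=2, (3,4)=2, (4,2)=2, (4,4)=2, (5,2)=2, (5,4)=2.
Same type (2): 7 of 7.

7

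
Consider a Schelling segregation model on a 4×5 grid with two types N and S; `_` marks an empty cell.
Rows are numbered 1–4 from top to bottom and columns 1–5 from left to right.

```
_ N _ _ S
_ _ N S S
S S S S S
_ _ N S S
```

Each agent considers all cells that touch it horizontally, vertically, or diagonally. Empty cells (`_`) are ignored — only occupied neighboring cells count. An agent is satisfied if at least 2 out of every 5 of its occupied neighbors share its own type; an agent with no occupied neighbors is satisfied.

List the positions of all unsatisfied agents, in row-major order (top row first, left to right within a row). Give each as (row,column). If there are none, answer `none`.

(2,3), (4,3)

(1,2)N 1/1 ok
(1,5)S 2/2 ok
(2,3)N 1/5 unhappy
(2,4)S 5/6 ok
(2,5)S 4/4 ok
(3,1)S 1/1 ok
(3,2)S 2/4 ok
(3,3)S 4/6 ok
(3,4)S 6/8 ok
(3,5)S 5/5 ok
(4,3)N 0/4 unhappy
(4,4)S 4/5 ok
(4,5)S 3/3 ok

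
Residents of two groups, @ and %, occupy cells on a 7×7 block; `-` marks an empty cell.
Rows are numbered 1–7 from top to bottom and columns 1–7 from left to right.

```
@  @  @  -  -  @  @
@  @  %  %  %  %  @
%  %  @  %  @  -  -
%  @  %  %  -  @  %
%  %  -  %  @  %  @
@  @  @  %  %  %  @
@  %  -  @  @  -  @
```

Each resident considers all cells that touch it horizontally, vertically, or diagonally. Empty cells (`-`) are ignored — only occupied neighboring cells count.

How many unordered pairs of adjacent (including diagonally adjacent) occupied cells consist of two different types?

Scan each occupied cell's neighbors to the right and below (and the two forward diagonals) so each pair is counted once.
From row 1: 6 unlike of 16 pairs (running 6/16).
From row 2: 11 unlike of 20 pairs (running 17/36).
From row 3: 8 unlike of 16 pairs (running 25/52).
From row 4: 8 unlike of 17 pairs (running 33/69).
From row 5: 14 unlike of 20 pairs (running 47/89).
From row 6: 11 unlike of 19 pairs (running 58/108).
From row 7: 1 unlike of 2 pairs (running 59/110).
Total adjacent occupied pairs: 110; unlike-type pairs: 59.

59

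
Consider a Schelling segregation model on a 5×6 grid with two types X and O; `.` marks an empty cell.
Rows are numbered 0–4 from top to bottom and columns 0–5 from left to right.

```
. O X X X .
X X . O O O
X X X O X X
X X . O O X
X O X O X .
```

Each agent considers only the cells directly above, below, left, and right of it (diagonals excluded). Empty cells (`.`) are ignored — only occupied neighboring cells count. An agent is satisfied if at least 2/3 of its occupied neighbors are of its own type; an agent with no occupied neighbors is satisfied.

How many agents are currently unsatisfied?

Row 0: (0,1)O 0/2 unhappy · (0,2)X 1/2 unhappy · (0,3)X 2/3 ok · (0,4)X 1/2 unhappy
Row 1: (1,0)X 2/2 ok · (1,1)X 2/3 ok · (1,3)O 2/3 ok · (1,4)O 2/4 unhappy · (1,5)O 1/2 unhappy
Row 2: (2,0)X 3/3 ok · (2,1)X 4/4 ok · (2,2)X 1/2 unhappy · (2,3)O 2/4 unhappy · (2,4)X 1/4 unhappy · (2,5)X 2/3 ok
Row 3: (3,0)X 3/3 ok · (3,1)X 2/3 ok · (3,3)O 3/3 ok · (3,4)O 1/4 unhappy · (3,5)X 1/2 unhappy
Row 4: (4,0)X 1/2 unhappy · (4,1)O 0/3 unhappy · (4,2)X 0/2 unhappy · (4,3)O 1/3 unhappy · (4,4)X 0/2 unhappy
Unsatisfied: (0,1), (0,2), (0,4), (1,4), (1,5), (2,2), (2,3), (2,4), (3,4), (3,5), (4,0), (4,1), (4,2), (4,3), (4,4) — 15 in total.

15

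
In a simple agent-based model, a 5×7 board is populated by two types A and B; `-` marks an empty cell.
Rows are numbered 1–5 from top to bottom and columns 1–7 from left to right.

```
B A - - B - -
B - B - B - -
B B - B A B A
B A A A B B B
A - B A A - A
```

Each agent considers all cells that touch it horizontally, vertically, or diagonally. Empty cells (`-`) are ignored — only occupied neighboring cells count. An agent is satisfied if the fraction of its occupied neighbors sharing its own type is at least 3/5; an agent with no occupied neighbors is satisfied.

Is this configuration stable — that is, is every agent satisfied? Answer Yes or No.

No

Row 1: (1,1)B 1/2 unhappy · (1,2)A 0/3 unhappy · (1,5)B 1/1 ok
Row 2: (2,1)B 3/4 ok · (2,3)B 2/3 ok · (2,5)B 3/4 ok
Row 3: (3,1)B 3/4 ok · (3,2)B 4/6 ok · (3,4)B 3/6 unhappy · (3,5)A 1/6 unhappy · (3,6)B 4/6 ok · (3,7)A 0/3 unhappy
Row 4: (4,1)B 2/4 unhappy · (4,2)A 2/6 unhappy · (4,3)A 3/6 unhappy · (4,4)A 4/7 unhappy · (4,5)B 3/7 unhappy · (4,6)B 3/7 unhappy · (4,7)B 2/4 unhappy
Row 5: (5,1)A 1/2 unhappy · (5,3)B 0/4 unhappy · (5,4)A 3/5 ok · (5,5)A 2/4 unhappy · (5,7)A 0/2 unhappy
For instance (1,1) has only 1/2 same-type neighbors, below 3/5.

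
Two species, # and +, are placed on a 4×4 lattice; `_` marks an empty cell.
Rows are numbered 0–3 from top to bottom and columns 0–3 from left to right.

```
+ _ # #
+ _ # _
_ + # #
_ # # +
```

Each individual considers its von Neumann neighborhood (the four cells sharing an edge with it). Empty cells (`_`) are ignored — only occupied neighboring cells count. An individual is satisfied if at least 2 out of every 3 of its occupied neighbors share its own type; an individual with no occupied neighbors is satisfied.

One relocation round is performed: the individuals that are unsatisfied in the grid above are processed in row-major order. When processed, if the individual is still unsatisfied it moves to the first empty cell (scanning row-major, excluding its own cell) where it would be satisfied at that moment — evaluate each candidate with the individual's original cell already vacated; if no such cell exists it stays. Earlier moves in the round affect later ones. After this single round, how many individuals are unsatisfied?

1

Initially unsatisfied (in order): (2,1), (2,3), (3,1), (3,3).
  (2,1) → (2,0).
  (2,3) → (1,3).
  (3,1): now satisfied by earlier moves; stays.
  (3,3): no empty cell satisfies it; stays.
Resulting grid:
+ _ # #
+ _ # #
+ _ # _
_ # # +
Unsatisfied now: (3,3).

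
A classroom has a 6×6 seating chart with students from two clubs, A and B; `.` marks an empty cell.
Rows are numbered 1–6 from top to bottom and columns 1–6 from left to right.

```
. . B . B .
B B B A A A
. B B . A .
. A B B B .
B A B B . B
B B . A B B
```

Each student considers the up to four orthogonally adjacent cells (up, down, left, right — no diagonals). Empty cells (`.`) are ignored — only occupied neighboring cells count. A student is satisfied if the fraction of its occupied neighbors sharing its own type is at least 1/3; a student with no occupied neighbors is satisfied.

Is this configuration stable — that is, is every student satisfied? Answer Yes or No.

(1,3)B 1/1 satisfied
(1,5)B 0/1 not
(2,1)B 1/1 satisfied
(2,2)B 3/3 satisfied
(2,3)B 3/4 satisfied
(2,4)A 1/2 satisfied
(2,5)A 3/4 satisfied
(2,6)A 1/1 satisfied
(3,2)B 2/3 satisfied
(3,3)B 3/3 satisfied
(3,5)A 1/2 satisfied
(4,2)A 1/3 satisfied
(4,3)B 3/4 satisfied
(4,4)B 3/3 satisfied
(4,5)B 1/2 satisfied
(5,1)B 1/2 satisfied
(5,2)A 1/4 not
(5,3)B 2/3 satisfied
(5,4)B 2/3 satisfied
(5,6)B 1/1 satisfied
(6,1)B 2/2 satisfied
(6,2)B 1/2 satisfied
(6,4)A 0/2 not
(6,5)B 1/2 satisfied
(6,6)B 2/2 satisfied
For instance (1,5) has only 0/1 same-type neighbors, below 1/3.

No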